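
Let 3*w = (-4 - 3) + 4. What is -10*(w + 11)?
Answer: -100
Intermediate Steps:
w = -1 (w = ((-4 - 3) + 4)/3 = (-7 + 4)/3 = (⅓)*(-3) = -1)
-10*(w + 11) = -10*(-1 + 11) = -10*10 = -100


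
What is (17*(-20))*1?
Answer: -340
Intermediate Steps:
(17*(-20))*1 = -340*1 = -340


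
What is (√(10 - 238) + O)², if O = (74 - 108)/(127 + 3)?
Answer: (17 - 130*I*√57)²/4225 ≈ -227.93 - 7.8983*I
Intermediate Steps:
O = -17/65 (O = -34/130 = -34*1/130 = -17/65 ≈ -0.26154)
(√(10 - 238) + O)² = (√(10 - 238) - 17/65)² = (√(-228) - 17/65)² = (2*I*√57 - 17/65)² = (-17/65 + 2*I*√57)²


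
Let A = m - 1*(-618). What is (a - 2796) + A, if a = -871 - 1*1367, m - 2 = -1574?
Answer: -5988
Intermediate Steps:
m = -1572 (m = 2 - 1574 = -1572)
a = -2238 (a = -871 - 1367 = -2238)
A = -954 (A = -1572 - 1*(-618) = -1572 + 618 = -954)
(a - 2796) + A = (-2238 - 2796) - 954 = -5034 - 954 = -5988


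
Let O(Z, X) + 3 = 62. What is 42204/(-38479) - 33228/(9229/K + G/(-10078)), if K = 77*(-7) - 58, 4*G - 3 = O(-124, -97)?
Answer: 15377472906082860/7158565090649 ≈ 2148.1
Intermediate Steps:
O(Z, X) = 59 (O(Z, X) = -3 + 62 = 59)
G = 31/2 (G = ¾ + (¼)*59 = ¾ + 59/4 = 31/2 ≈ 15.500)
K = -597 (K = -539 - 58 = -597)
42204/(-38479) - 33228/(9229/K + G/(-10078)) = 42204/(-38479) - 33228/(9229/(-597) + (31/2)/(-10078)) = 42204*(-1/38479) - 33228/(9229*(-1/597) + (31/2)*(-1/10078)) = -42204/38479 - 33228/(-9229/597 - 31/20156) = -42204/38479 - 33228/(-186038231/12033132) = -42204/38479 - 33228*(-12033132/186038231) = -42204/38479 + 399836910096/186038231 = 15377472906082860/7158565090649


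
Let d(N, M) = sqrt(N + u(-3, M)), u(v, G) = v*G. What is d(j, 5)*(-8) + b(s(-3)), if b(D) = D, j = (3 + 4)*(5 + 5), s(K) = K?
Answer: -3 - 8*sqrt(55) ≈ -62.330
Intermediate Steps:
u(v, G) = G*v
j = 70 (j = 7*10 = 70)
d(N, M) = sqrt(N - 3*M) (d(N, M) = sqrt(N + M*(-3)) = sqrt(N - 3*M))
d(j, 5)*(-8) + b(s(-3)) = sqrt(70 - 3*5)*(-8) - 3 = sqrt(70 - 15)*(-8) - 3 = sqrt(55)*(-8) - 3 = -8*sqrt(55) - 3 = -3 - 8*sqrt(55)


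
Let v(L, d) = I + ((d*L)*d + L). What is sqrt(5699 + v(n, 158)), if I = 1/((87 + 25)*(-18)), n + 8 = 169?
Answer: sqrt(113603406322)/168 ≈ 2006.3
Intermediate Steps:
n = 161 (n = -8 + 169 = 161)
I = -1/2016 (I = -1/18/112 = (1/112)*(-1/18) = -1/2016 ≈ -0.00049603)
v(L, d) = -1/2016 + L + L*d**2 (v(L, d) = -1/2016 + ((d*L)*d + L) = -1/2016 + ((L*d)*d + L) = -1/2016 + (L*d**2 + L) = -1/2016 + (L + L*d**2) = -1/2016 + L + L*d**2)
sqrt(5699 + v(n, 158)) = sqrt(5699 + (-1/2016 + 161 + 161*158**2)) = sqrt(5699 + (-1/2016 + 161 + 161*24964)) = sqrt(5699 + (-1/2016 + 161 + 4019204)) = sqrt(5699 + 8103039839/2016) = sqrt(8114529023/2016) = sqrt(113603406322)/168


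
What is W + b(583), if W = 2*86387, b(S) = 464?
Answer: 173238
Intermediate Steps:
W = 172774
W + b(583) = 172774 + 464 = 173238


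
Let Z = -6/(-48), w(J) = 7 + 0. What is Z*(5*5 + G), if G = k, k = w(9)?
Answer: 4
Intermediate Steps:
w(J) = 7
Z = ⅛ (Z = -6*(-1/48) = ⅛ ≈ 0.12500)
k = 7
G = 7
Z*(5*5 + G) = (5*5 + 7)/8 = (25 + 7)/8 = (⅛)*32 = 4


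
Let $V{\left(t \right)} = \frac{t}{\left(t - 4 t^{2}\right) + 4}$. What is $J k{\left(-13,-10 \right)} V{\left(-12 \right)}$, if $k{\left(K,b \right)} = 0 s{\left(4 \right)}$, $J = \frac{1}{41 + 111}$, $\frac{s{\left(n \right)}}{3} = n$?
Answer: $0$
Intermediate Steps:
$s{\left(n \right)} = 3 n$
$J = \frac{1}{152} \approx 0.0065789$
$V{\left(t \right)} = \frac{t}{4 + t - 4 t^{2}}$
$k{\left(K,b \right)} = 0$ ($k{\left(K,b \right)} = 0 \cdot 3 \cdot 4 = 0 \cdot 12 = 0$)
$J k{\left(-13,-10 \right)} V{\left(-12 \right)} = \frac{1}{152} \cdot 0 \left(- \frac{12}{4 - 12 - 4 \left(-12\right)^{2}}\right) = 0 \left(- \frac{12}{4 - 12 - 576}\right) = 0 \left(- \frac{12}{-584}\right) = 0 \left(\left(-12\right) \left(- \frac{1}{584}\right)\right) = 0 \cdot \frac{3}{146} = 0$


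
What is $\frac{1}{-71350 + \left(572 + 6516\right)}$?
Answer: $- \frac{1}{64262} \approx -1.5561 \cdot 10^{-5}$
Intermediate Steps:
$\frac{1}{-71350 + \left(572 + 6516\right)} = \frac{1}{-71350 + 7088} = \frac{1}{-64262} = - \frac{1}{64262}$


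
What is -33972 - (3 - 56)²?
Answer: -36781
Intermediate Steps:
-33972 - (3 - 56)² = -33972 - 1*(-53)² = -33972 - 1*2809 = -33972 - 2809 = -36781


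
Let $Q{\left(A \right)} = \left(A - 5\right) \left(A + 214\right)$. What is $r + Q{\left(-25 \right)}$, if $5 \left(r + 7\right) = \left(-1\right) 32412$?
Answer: $- \frac{60797}{5} \approx -12159.0$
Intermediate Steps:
$r = - \frac{32447}{5}$ ($r = -7 + \frac{\left(-1\right) 32412}{5} = -7 + \frac{1}{5} \left(-32412\right) = -7 - \frac{32412}{5} = - \frac{32447}{5} \approx -6489.4$)
$Q{\left(A \right)} = \left(-5 + A\right) \left(214 + A\right)$
$r + Q{\left(-25 \right)} = - \frac{32447}{5} + \left(-1070 + \left(-25\right)^{2} + 209 \left(-25\right)\right) = - \frac{32447}{5} - 5670 = - \frac{60797}{5}$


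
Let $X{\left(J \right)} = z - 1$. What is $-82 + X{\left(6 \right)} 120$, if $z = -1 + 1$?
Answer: $-202$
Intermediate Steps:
$z = 0$
$X{\left(J \right)} = -1$ ($X{\left(J \right)} = 0 - 1 = -1$)
$-82 + X{\left(6 \right)} 120 = -82 - 120 = -202$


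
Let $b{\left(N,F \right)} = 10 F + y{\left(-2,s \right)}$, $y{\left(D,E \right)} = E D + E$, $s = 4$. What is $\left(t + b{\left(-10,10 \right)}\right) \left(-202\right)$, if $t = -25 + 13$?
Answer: $-16968$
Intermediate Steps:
$t = -12$
$y{\left(D,E \right)} = E + D E$ ($y{\left(D,E \right)} = D E + E = E + D E$)
$b{\left(N,F \right)} = -4 + 10 F$ ($b{\left(N,F \right)} = 10 F + 4 \left(1 - 2\right) = 10 F + 4 \left(-1\right) = 10 F - 4 = -4 + 10 F$)
$\left(t + b{\left(-10,10 \right)}\right) \left(-202\right) = \left(-12 + \left(-4 + 10 \cdot 10\right)\right) \left(-202\right) = \left(-12 + \left(-4 + 100\right)\right) \left(-202\right) = \left(-12 + 96\right) \left(-202\right) = 84 \left(-202\right) = -16968$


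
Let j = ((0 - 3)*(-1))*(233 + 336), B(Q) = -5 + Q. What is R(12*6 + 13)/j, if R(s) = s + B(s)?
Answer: 55/569 ≈ 0.096661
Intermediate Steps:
R(s) = -5 + 2*s (R(s) = s + (-5 + s) = -5 + 2*s)
j = 1707 (j = -3*(-1)*569 = 3*569 = 1707)
R(12*6 + 13)/j = (-5 + 2*(12*6 + 13))/1707 = (-5 + 2*(72 + 13))*(1/1707) = (-5 + 2*85)*(1/1707) = (-5 + 170)*(1/1707) = 165*(1/1707) = 55/569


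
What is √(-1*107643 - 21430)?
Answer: I*√129073 ≈ 359.27*I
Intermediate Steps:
√(-1*107643 - 21430) = √(-107643 - 21430) = √(-129073) = I*√129073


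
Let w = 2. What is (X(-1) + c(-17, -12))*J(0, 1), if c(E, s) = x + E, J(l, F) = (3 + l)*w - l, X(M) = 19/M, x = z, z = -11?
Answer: -282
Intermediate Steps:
x = -11
J(l, F) = 6 + l (J(l, F) = (3 + l)*2 - l = (6 + 2*l) - l = 6 + l)
c(E, s) = -11 + E
(X(-1) + c(-17, -12))*J(0, 1) = (19/(-1) + (-11 - 17))*(6 + 0) = (19*(-1) - 28)*6 = (-19 - 28)*6 = -47*6 = -282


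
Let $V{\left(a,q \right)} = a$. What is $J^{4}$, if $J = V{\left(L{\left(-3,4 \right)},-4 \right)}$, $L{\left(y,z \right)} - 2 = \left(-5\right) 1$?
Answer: $81$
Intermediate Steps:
$L{\left(y,z \right)} = -3$ ($L{\left(y,z \right)} = 2 - 5 = -3$)
$J = -3$
$J^{4} = \left(-3\right)^{4} = 81$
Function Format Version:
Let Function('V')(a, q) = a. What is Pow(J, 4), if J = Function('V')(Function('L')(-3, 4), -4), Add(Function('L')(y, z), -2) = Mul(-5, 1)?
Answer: 81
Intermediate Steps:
Function('L')(y, z) = -3 (Function('L')(y, z) = Add(2, Mul(-5, 1)) = Add(2, -5) = -3)
J = -3
Pow(J, 4) = Pow(-3, 4) = 81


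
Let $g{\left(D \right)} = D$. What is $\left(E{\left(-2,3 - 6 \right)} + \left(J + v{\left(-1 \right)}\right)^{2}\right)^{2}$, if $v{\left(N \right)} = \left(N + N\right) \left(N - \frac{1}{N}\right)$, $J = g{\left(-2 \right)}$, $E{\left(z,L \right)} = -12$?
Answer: $64$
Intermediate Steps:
$J = -2$
$v{\left(N \right)} = 2 N \left(N - \frac{1}{N}\right)$
$\left(E{\left(-2,3 - 6 \right)} + \left(J + v{\left(-1 \right)}\right)^{2}\right)^{2} = \left(-12 + \left(-2 - \left(2 - 2 \left(-1\right)^{2}\right)\right)^{2}\right)^{2} = \left(-12 + \left(-2 + \left(-2 + 2 \cdot 1\right)\right)^{2}\right)^{2} = \left(-12 + \left(-2 + \left(-2 + 2\right)\right)^{2}\right)^{2} = \left(-12 + \left(-2 + 0\right)^{2}\right)^{2} = \left(-12 + \left(-2\right)^{2}\right)^{2} = \left(-12 + 4\right)^{2} = \left(-8\right)^{2} = 64$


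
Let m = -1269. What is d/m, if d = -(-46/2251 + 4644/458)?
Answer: 5216288/654142851 ≈ 0.0079742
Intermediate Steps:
d = -5216288/515479 (d = -(-46*1/2251 + 4644*(1/458)) = -(-46/2251 + 2322/229) = -1*5216288/515479 = -5216288/515479 ≈ -10.119)
d/m = -5216288/515479/(-1269) = -5216288/515479*(-1/1269) = 5216288/654142851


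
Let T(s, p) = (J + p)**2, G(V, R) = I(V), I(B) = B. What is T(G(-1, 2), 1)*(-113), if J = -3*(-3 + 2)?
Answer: -1808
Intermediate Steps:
G(V, R) = V
J = 3 (J = -3*(-1) = 3)
T(s, p) = (3 + p)**2
T(G(-1, 2), 1)*(-113) = (3 + 1)**2*(-113) = 4**2*(-113) = 16*(-113) = -1808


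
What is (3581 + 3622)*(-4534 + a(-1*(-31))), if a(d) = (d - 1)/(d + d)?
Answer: -1012302417/31 ≈ -3.2655e+7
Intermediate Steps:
a(d) = (-1 + d)/(2*d) (a(d) = (-1 + d)/((2*d)) = (-1 + d)*(1/(2*d)) = (-1 + d)/(2*d))
(3581 + 3622)*(-4534 + a(-1*(-31))) = (3581 + 3622)*(-4534 + (-1 - 1*(-31))/(2*((-1*(-31))))) = 7203*(-4534 + (½)*(-1 + 31)/31) = 7203*(-4534 + (½)*(1/31)*30) = 7203*(-4534 + 15/31) = 7203*(-140539/31) = -1012302417/31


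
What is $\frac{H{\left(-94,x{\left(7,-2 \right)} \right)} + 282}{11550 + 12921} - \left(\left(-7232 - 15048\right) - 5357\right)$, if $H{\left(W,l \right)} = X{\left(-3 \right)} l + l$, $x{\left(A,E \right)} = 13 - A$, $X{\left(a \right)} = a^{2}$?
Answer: $\frac{75145041}{2719} \approx 27637.0$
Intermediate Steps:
$H{\left(W,l \right)} = 10 l$ ($H{\left(W,l \right)} = \left(-3\right)^{2} l + l = 9 l + l = 10 l$)
$\frac{H{\left(-94,x{\left(7,-2 \right)} \right)} + 282}{11550 + 12921} - \left(\left(-7232 - 15048\right) - 5357\right) = \frac{10 \left(13 - 7\right) + 282}{11550 + 12921} - \left(\left(-7232 - 15048\right) - 5357\right) = \frac{10 \left(13 - 7\right) + 282}{24471} - \left(-22280 - 5357\right) = \left(10 \cdot 6 + 282\right) \frac{1}{24471} - -27637 = \left(60 + 282\right) \frac{1}{24471} + 27637 = 342 \cdot \frac{1}{24471} + 27637 = \frac{38}{2719} + 27637 = \frac{75145041}{2719}$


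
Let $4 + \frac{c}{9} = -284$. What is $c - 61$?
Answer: $-2653$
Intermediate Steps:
$c = -2592$ ($c = -36 + 9 \left(-284\right) = -36 - 2556 = -2592$)
$c - 61 = -2592 - 61 = -2653$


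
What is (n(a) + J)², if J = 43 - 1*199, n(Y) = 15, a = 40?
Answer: 19881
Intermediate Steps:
J = -156 (J = 43 - 199 = -156)
(n(a) + J)² = (15 - 156)² = (-141)² = 19881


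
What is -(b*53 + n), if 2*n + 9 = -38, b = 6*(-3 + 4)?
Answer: -589/2 ≈ -294.50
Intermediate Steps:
b = 6 (b = 6*1 = 6)
n = -47/2 (n = -9/2 + (½)*(-38) = -9/2 - 19 = -47/2 ≈ -23.500)
-(b*53 + n) = -(6*53 - 47/2) = -(318 - 47/2) = -1*589/2 = -589/2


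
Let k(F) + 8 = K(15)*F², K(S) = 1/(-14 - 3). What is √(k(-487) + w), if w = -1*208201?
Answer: I*√64204274/17 ≈ 471.34*I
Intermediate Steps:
K(S) = -1/17 (K(S) = 1/(-17) = -1/17)
k(F) = -8 - F²/17
w = -208201
√(k(-487) + w) = √((-8 - 1/17*(-487)²) - 208201) = √((-8 - 1/17*237169) - 208201) = √((-8 - 237169/17) - 208201) = √(-237305/17 - 208201) = √(-3776722/17) = I*√64204274/17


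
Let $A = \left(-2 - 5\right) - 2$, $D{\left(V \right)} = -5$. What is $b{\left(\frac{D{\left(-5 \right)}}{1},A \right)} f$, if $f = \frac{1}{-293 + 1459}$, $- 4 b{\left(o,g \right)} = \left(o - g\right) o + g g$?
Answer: $- \frac{61}{4664} \approx -0.013079$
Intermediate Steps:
$A = -9$ ($A = -7 - 2 = -9$)
$b{\left(o,g \right)} = - \frac{g^{2}}{4} - \frac{o \left(o - g\right)}{4}$ ($b{\left(o,g \right)} = - \frac{\left(o - g\right) o + g g}{4} = - \frac{o \left(o - g\right) + g^{2}}{4} = - \frac{g^{2} + o \left(o - g\right)}{4} = - \frac{g^{2}}{4} - \frac{o \left(o - g\right)}{4}$)
$f = \frac{1}{1166} \approx 0.00085763$
$b{\left(\frac{D{\left(-5 \right)}}{1},A \right)} f = \left(- \frac{\left(-9\right)^{2}}{4} - \frac{\left(- \frac{5}{1}\right)^{2}}{4} + \frac{1}{4} \left(-9\right) \left(- \frac{5}{1}\right)\right) \frac{1}{1166} = \left(\left(- \frac{1}{4}\right) 81 - \frac{\left(\left(-5\right) 1\right)^{2}}{4} + \frac{1}{4} \left(-9\right) \left(\left(-5\right) 1\right)\right) \frac{1}{1166} = \left(- \frac{81}{4} - \frac{\left(-5\right)^{2}}{4} + \frac{1}{4} \left(-9\right) \left(-5\right)\right) \frac{1}{1166} = \left(- \frac{81}{4} - \frac{25}{4} + \frac{45}{4}\right) \frac{1}{1166} = \left(- \frac{61}{4}\right) \frac{1}{1166} = - \frac{61}{4664}$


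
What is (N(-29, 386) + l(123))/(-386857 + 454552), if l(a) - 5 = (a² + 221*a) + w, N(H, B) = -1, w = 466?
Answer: 42782/67695 ≈ 0.63198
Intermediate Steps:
l(a) = 471 + a² + 221*a (l(a) = 5 + ((a² + 221*a) + 466) = 5 + (466 + a² + 221*a) = 471 + a² + 221*a)
(N(-29, 386) + l(123))/(-386857 + 454552) = (-1 + (471 + 123² + 221*123))/(-386857 + 454552) = (-1 + (471 + 15129 + 27183))/67695 = (-1 + 42783)*(1/67695) = 42782*(1/67695) = 42782/67695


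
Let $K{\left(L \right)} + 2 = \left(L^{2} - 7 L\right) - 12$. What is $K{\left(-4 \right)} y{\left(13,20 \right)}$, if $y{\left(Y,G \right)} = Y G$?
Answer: $7800$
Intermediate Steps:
$K{\left(L \right)} = -14 + L^{2} - 7 L$ ($K{\left(L \right)} = -2 - \left(12 - L^{2} + 7 L\right) = -14 + L^{2} - 7 L$)
$y{\left(Y,G \right)} = G Y$
$K{\left(-4 \right)} y{\left(13,20 \right)} = \left(-14 + \left(-4\right)^{2} - -28\right) 20 \cdot 13 = \left(-14 + 16 + 28\right) 260 = 30 \cdot 260 = 7800$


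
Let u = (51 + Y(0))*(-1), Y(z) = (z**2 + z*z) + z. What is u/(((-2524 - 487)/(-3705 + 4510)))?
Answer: 41055/3011 ≈ 13.635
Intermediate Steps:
Y(z) = z + 2*z**2 (Y(z) = (z**2 + z**2) + z = 2*z**2 + z = z + 2*z**2)
u = -51 (u = (51 + 0*(1 + 2*0))*(-1) = (51 + 0*(1 + 0))*(-1) = (51 + 0*1)*(-1) = (51 + 0)*(-1) = 51*(-1) = -51)
u/(((-2524 - 487)/(-3705 + 4510))) = -51*(-3705 + 4510)/(-2524 - 487) = -51/((-3011/805)) = -51/((-3011*1/805)) = -51/(-3011/805) = -51*(-805/3011) = 41055/3011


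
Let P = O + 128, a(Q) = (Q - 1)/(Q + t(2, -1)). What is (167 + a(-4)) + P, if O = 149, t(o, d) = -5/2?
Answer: 5782/13 ≈ 444.77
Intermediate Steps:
t(o, d) = -5/2 (t(o, d) = -5*1/2 = -5/2)
a(Q) = (-1 + Q)/(-5/2 + Q) (a(Q) = (Q - 1)/(Q - 5/2) = (-1 + Q)/(-5/2 + Q))
P = 277 (P = 149 + 128 = 277)
(167 + a(-4)) + P = (167 + 2*(-1 - 4)/(-5 + 2*(-4))) + 277 = (167 + 2*(-5)/(-5 - 8)) + 277 = (167 + 2*(-5)/(-13)) + 277 = (167 + 2*(-1/13)*(-5)) + 277 = (167 + 10/13) + 277 = 2181/13 + 277 = 5782/13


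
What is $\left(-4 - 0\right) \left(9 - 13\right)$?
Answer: $16$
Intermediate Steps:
$\left(-4 - 0\right) \left(9 - 13\right) = \left(-4 + 0\right) \left(-4\right) = \left(-4\right) \left(-4\right) = 16$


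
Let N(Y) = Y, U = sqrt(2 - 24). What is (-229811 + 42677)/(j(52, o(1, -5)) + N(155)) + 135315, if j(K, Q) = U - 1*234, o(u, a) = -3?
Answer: 862261431/6263 + 187134*I*sqrt(22)/6263 ≈ 1.3768e+5 + 140.15*I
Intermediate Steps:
U = I*sqrt(22) (U = sqrt(-22) = I*sqrt(22) ≈ 4.6904*I)
j(K, Q) = -234 + I*sqrt(22) (j(K, Q) = I*sqrt(22) - 1*234 = I*sqrt(22) - 234 = -234 + I*sqrt(22))
(-229811 + 42677)/(j(52, o(1, -5)) + N(155)) + 135315 = (-229811 + 42677)/((-234 + I*sqrt(22)) + 155) + 135315 = -187134/(-79 + I*sqrt(22)) + 135315 = 135315 - 187134/(-79 + I*sqrt(22))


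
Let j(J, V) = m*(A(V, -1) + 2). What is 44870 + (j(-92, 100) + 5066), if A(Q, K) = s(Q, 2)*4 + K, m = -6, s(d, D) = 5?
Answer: 49810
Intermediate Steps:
A(Q, K) = 20 + K (A(Q, K) = 5*4 + K = 20 + K)
j(J, V) = -126 (j(J, V) = -6*((20 - 1) + 2) = -6*(19 + 2) = -6*21 = -126)
44870 + (j(-92, 100) + 5066) = 44870 + (-126 + 5066) = 44870 + 4940 = 49810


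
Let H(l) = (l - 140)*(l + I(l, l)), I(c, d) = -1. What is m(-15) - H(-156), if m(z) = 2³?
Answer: -46464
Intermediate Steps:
m(z) = 8
H(l) = (-1 + l)*(-140 + l) (H(l) = (l - 140)*(l - 1) = (-140 + l)*(-1 + l) = (-1 + l)*(-140 + l))
m(-15) - H(-156) = 8 - (140 + (-156)² - 141*(-156)) = 8 - (140 + 24336 + 21996) = 8 - 1*46472 = 8 - 46472 = -46464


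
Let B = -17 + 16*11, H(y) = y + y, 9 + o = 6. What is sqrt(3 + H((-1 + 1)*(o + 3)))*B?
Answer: 159*sqrt(3) ≈ 275.40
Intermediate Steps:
o = -3 (o = -9 + 6 = -3)
H(y) = 2*y
B = 159 (B = -17 + 176 = 159)
sqrt(3 + H((-1 + 1)*(o + 3)))*B = sqrt(3 + 2*((-1 + 1)*(-3 + 3)))*159 = sqrt(3 + 2*(0*0))*159 = sqrt(3 + 2*0)*159 = sqrt(3 + 0)*159 = sqrt(3)*159 = 159*sqrt(3)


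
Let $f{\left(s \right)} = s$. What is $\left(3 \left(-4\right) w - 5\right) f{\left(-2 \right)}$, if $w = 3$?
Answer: $82$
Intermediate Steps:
$\left(3 \left(-4\right) w - 5\right) f{\left(-2 \right)} = \left(3 \left(-4\right) 3 - 5\right) \left(-2\right) = \left(\left(-12\right) 3 - 5\right) \left(-2\right) = \left(-36 - 5\right) \left(-2\right) = \left(-41\right) \left(-2\right) = 82$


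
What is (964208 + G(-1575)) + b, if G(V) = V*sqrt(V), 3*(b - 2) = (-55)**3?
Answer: 2726255/3 - 23625*I*sqrt(7) ≈ 9.0875e+5 - 62506.0*I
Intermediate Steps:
b = -166369/3 (b = 2 + (1/3)*(-55)**3 = 2 + (1/3)*(-166375) = 2 - 166375/3 = -166369/3 ≈ -55456.)
G(V) = V**(3/2)
(964208 + G(-1575)) + b = (964208 + (-1575)**(3/2)) - 166369/3 = (964208 - 23625*I*sqrt(7)) - 166369/3 = 2726255/3 - 23625*I*sqrt(7)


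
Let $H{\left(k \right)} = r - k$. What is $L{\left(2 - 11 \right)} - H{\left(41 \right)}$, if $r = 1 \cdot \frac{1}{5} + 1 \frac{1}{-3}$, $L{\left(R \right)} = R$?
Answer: $\frac{482}{15} \approx 32.133$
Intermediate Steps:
$r = - \frac{2}{15}$ ($r = 1 \cdot \frac{1}{5} + 1 \left(- \frac{1}{3}\right) = \frac{1}{5} - \frac{1}{3} = - \frac{2}{15} \approx -0.13333$)
$H{\left(k \right)} = - \frac{2}{15} - k$
$L{\left(2 - 11 \right)} - H{\left(41 \right)} = \left(2 - 11\right) - \left(- \frac{2}{15} - 41\right) = -9 - \left(- \frac{2}{15} - 41\right) = -9 - - \frac{617}{15} = -9 + \frac{617}{15} = \frac{482}{15}$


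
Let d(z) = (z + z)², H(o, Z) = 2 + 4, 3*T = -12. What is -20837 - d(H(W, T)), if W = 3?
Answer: -20981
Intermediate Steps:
T = -4 (T = (⅓)*(-12) = -4)
H(o, Z) = 6
d(z) = 4*z² (d(z) = (2*z)² = 4*z²)
-20837 - d(H(W, T)) = -20837 - 4*6² = -20837 - 4*36 = -20837 - 1*144 = -20837 - 144 = -20981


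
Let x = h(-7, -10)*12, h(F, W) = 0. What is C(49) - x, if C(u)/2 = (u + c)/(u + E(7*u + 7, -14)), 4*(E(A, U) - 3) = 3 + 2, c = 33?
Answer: 656/213 ≈ 3.0798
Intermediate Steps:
E(A, U) = 17/4 (E(A, U) = 3 + (3 + 2)/4 = 3 + (1/4)*5 = 3 + 5/4 = 17/4)
C(u) = 2*(33 + u)/(17/4 + u) (C(u) = 2*((u + 33)/(u + 17/4)) = 2*((33 + u)/(17/4 + u)) = 2*(33 + u)/(17/4 + u))
x = 0 (x = 0*12 = 0)
C(49) - x = 8*(33 + 49)/(17 + 4*49) - 1*0 = 8*82/(17 + 196) + 0 = 8*82/213 + 0 = 8*(1/213)*82 + 0 = 656/213 + 0 = 656/213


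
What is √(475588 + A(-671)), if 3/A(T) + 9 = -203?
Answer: √5343706609/106 ≈ 689.63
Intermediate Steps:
A(T) = -3/212 (A(T) = 3/(-9 - 203) = 3/(-212) = 3*(-1/212) = -3/212)
√(475588 + A(-671)) = √(475588 - 3/212) = √(100824653/212) = √5343706609/106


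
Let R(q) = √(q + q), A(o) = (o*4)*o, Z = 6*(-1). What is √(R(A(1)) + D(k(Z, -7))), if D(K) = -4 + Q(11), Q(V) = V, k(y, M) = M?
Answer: √(7 + 2*√2) ≈ 3.1350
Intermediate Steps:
Z = -6
D(K) = 7 (D(K) = -4 + 11 = 7)
A(o) = 4*o² (A(o) = (4*o)*o = 4*o²)
R(q) = √2*√q (R(q) = √(2*q) = √2*√q)
√(R(A(1)) + D(k(Z, -7))) = √(√2*√(4*1²) + 7) = √(√2*√(4*1) + 7) = √(√2*√4 + 7) = √(√2*2 + 7) = √(2*√2 + 7) = √(7 + 2*√2)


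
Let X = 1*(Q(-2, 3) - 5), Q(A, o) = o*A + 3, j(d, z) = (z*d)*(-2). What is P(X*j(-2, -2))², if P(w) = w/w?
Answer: 1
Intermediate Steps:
j(d, z) = -2*d*z (j(d, z) = (d*z)*(-2) = -2*d*z)
Q(A, o) = 3 + A*o (Q(A, o) = A*o + 3 = 3 + A*o)
X = -8 (X = 1*((3 - 2*3) - 5) = 1*((3 - 6) - 5) = 1*(-3 - 5) = 1*(-8) = -8)
P(w) = 1
P(X*j(-2, -2))² = 1² = 1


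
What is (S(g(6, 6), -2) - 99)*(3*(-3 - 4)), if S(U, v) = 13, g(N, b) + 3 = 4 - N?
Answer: 1806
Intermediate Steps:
g(N, b) = 1 - N (g(N, b) = -3 + (4 - N) = 1 - N)
(S(g(6, 6), -2) - 99)*(3*(-3 - 4)) = (13 - 99)*(3*(-3 - 4)) = -258*(-7) = -86*(-21) = 1806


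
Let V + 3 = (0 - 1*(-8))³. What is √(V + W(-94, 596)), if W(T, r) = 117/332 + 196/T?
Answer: √30877971499/7802 ≈ 22.523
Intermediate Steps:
V = 509 (V = -3 + (0 - 1*(-8))³ = -3 + (0 + 8)³ = -3 + 8³ = -3 + 512 = 509)
W(T, r) = 117/332 + 196/T (W(T, r) = 117*(1/332) + 196/T = 117/332 + 196/T)
√(V + W(-94, 596)) = √(509 + (117/332 + 196/(-94))) = √(509 + (117/332 + 196*(-1/94))) = √(509 + (117/332 - 98/47)) = √(509 - 27037/15604) = √(7915399/15604) = √30877971499/7802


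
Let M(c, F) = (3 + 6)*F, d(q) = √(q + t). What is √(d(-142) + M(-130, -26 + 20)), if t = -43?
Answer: √(-54 + I*√185) ≈ 0.91832 + 7.4056*I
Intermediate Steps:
d(q) = √(-43 + q) (d(q) = √(q - 43) = √(-43 + q))
M(c, F) = 9*F
√(d(-142) + M(-130, -26 + 20)) = √(√(-43 - 142) + 9*(-26 + 20)) = √(√(-185) + 9*(-6)) = √(I*√185 - 54) = √(-54 + I*√185)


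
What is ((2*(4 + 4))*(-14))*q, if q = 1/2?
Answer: -112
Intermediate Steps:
q = ½ ≈ 0.50000
((2*(4 + 4))*(-14))*q = ((2*(4 + 4))*(-14))*(½) = ((2*8)*(-14))*(½) = (16*(-14))*(½) = -224*½ = -112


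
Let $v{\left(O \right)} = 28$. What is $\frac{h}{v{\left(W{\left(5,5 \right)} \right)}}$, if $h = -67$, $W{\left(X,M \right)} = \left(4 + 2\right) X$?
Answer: $- \frac{67}{28} \approx -2.3929$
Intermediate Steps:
$W{\left(X,M \right)} = 6 X$
$\frac{h}{v{\left(W{\left(5,5 \right)} \right)}} = - \frac{67}{28}$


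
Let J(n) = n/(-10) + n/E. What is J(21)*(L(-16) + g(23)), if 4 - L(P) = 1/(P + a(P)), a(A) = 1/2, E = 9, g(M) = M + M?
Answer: 5432/465 ≈ 11.682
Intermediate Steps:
g(M) = 2*M
a(A) = ½
J(n) = n/90 (J(n) = n/(-10) + n/9 = n*(-⅒) + n*(⅑) = -n/10 + n/9 = n/90)
L(P) = 4 - 1/(½ + P) (L(P) = 4 - 1/(P + ½) = 4 - 1/(½ + P))
J(21)*(L(-16) + g(23)) = ((1/90)*21)*(2*(1 + 4*(-16))/(1 + 2*(-16)) + 2*23) = 7*(2*(1 - 64)/(1 - 32) + 46)/30 = 7*(2*(-63)/(-31) + 46)/30 = 7*(2*(-1/31)*(-63) + 46)/30 = 7*(126/31 + 46)/30 = (7/30)*(1552/31) = 5432/465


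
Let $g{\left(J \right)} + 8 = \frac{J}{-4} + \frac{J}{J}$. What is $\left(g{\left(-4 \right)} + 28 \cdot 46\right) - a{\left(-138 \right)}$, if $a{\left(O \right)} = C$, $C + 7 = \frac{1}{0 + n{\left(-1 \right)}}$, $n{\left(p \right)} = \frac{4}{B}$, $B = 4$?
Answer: $1288$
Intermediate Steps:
$n{\left(p \right)} = 1$ ($n{\left(p \right)} = \frac{4}{4} = 4 \cdot \frac{1}{4} = 1$)
$g{\left(J \right)} = -7 - \frac{J}{4}$ ($g{\left(J \right)} = -8 + \left(\frac{J}{-4} + \frac{J}{J}\right) = -8 + \left(J \left(- \frac{1}{4}\right) + 1\right) = -8 - \left(-1 + \frac{J}{4}\right) = -7 - \frac{J}{4}$)
$C = -6$ ($C = -7 + \frac{1}{0 + 1} = -7 + 1^{-1} = -7 + 1 = -6$)
$a{\left(O \right)} = -6$
$\left(g{\left(-4 \right)} + 28 \cdot 46\right) - a{\left(-138 \right)} = \left(\left(-7 - -1\right) + 28 \cdot 46\right) - -6 = \left(\left(-7 + 1\right) + 1288\right) + 6 = \left(-6 + 1288\right) + 6 = 1282 + 6 = 1288$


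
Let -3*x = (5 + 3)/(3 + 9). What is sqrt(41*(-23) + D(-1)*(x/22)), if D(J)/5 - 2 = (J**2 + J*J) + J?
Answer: 2*I*sqrt(256773)/33 ≈ 30.711*I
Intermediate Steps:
D(J) = 10 + 5*J + 10*J**2 (D(J) = 10 + 5*((J**2 + J*J) + J) = 10 + 5*((J**2 + J**2) + J) = 10 + 5*(2*J**2 + J) = 10 + 5*(J + 2*J**2) = 10 + (5*J + 10*J**2) = 10 + 5*J + 10*J**2)
x = -2/9 (x = -(5 + 3)/(3*(3 + 9)) = -8/(3*12) = -1/3*2/3 = -2/9 ≈ -0.22222)
sqrt(41*(-23) + D(-1)*(x/22)) = sqrt(41*(-23) + (10 + 5*(-1) + 10*(-1)**2)*(-2/9/22)) = sqrt(-943 + (10 - 5 + 10*1)*(-2/9*1/22)) = sqrt(-943 + (10 - 5 + 10)*(-1/99)) = sqrt(-943 + 15*(-1/99)) = sqrt(-943 - 5/33) = sqrt(-31124/33) = 2*I*sqrt(256773)/33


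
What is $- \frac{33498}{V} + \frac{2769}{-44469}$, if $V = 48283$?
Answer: $- \frac{541106063}{715698909} \approx -0.75605$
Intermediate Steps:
$- \frac{33498}{V} + \frac{2769}{-44469} = - \frac{33498}{48283} + \frac{2769}{-44469} = \left(-33498\right) \frac{1}{48283} + 2769 \left(- \frac{1}{44469}\right) = - \frac{33498}{48283} - \frac{923}{14823} = - \frac{541106063}{715698909}$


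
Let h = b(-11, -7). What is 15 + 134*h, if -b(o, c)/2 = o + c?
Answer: 4839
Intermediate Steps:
b(o, c) = -2*c - 2*o (b(o, c) = -2*(o + c) = -2*(c + o) = -2*c - 2*o)
h = 36 (h = -2*(-7) - 2*(-11) = 14 + 22 = 36)
15 + 134*h = 15 + 134*36 = 15 + 4824 = 4839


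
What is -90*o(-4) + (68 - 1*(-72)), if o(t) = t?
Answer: 500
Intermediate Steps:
-90*o(-4) + (68 - 1*(-72)) = -90*(-4) + (68 - 1*(-72)) = 360 + (68 + 72) = 360 + 140 = 500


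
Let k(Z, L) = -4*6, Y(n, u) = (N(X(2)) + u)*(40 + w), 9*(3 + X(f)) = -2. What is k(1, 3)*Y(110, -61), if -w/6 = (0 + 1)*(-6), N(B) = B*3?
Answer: 128896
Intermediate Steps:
X(f) = -29/9 (X(f) = -3 + (⅑)*(-2) = -3 - 2/9 = -29/9)
N(B) = 3*B
w = 36 (w = -6*(0 + 1)*(-6) = -6*(-6) = 36)
Y(n, u) = -2204/3 + 76*u (Y(n, u) = (3*(-29/9) + u)*(40 + 36) = (-29/3 + u)*76 = -2204/3 + 76*u)
k(Z, L) = -24
k(1, 3)*Y(110, -61) = -24*(-2204/3 + 76*(-61)) = -24*(-2204/3 - 4636) = -24*(-16112/3) = 128896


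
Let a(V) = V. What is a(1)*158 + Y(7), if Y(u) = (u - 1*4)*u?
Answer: 179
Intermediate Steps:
Y(u) = u*(-4 + u) (Y(u) = (u - 4)*u = (-4 + u)*u = u*(-4 + u))
a(1)*158 + Y(7) = 1*158 + 7*(-4 + 7) = 158 + 7*3 = 158 + 21 = 179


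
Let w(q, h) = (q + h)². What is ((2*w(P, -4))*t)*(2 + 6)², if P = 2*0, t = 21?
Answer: 43008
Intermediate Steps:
P = 0
w(q, h) = (h + q)²
((2*w(P, -4))*t)*(2 + 6)² = ((2*(-4 + 0)²)*21)*(2 + 6)² = ((2*(-4)²)*21)*8² = ((2*16)*21)*64 = (32*21)*64 = 672*64 = 43008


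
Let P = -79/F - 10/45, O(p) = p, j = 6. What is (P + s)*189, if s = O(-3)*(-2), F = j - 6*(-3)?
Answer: 3759/8 ≈ 469.88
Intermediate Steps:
F = 24 (F = 6 - 6*(-3) = 6 + 18 = 24)
s = 6 (s = -3*(-2) = 6)
P = -253/72 (P = -79/24 - 10/45 = -79*1/24 - 10*1/45 = -79/24 - 2/9 = -253/72 ≈ -3.5139)
(P + s)*189 = (-253/72 + 6)*189 = (179/72)*189 = 3759/8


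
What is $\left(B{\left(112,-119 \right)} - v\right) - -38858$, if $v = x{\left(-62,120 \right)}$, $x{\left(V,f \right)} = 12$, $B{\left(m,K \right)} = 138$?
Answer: $38984$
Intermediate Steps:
$v = 12$
$\left(B{\left(112,-119 \right)} - v\right) - -38858 = \left(138 - 12\right) - -38858 = \left(138 - 12\right) + 38858 = 126 + 38858 = 38984$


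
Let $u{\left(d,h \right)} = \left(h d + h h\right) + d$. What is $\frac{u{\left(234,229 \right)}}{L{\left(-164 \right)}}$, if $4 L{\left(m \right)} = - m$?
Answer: $\frac{106261}{41} \approx 2591.7$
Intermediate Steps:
$L{\left(m \right)} = - \frac{m}{4}$ ($L{\left(m \right)} = \frac{\left(-1\right) m}{4} = - \frac{m}{4}$)
$u{\left(d,h \right)} = d + h^{2} + d h$ ($u{\left(d,h \right)} = \left(d h + h^{2}\right) + d = \left(h^{2} + d h\right) + d = d + h^{2} + d h$)
$\frac{u{\left(234,229 \right)}}{L{\left(-164 \right)}} = \frac{234 + 229^{2} + 234 \cdot 229}{\left(- \frac{1}{4}\right) \left(-164\right)} = \frac{234 + 52441 + 53586}{41} = 106261 \cdot \frac{1}{41} = \frac{106261}{41}$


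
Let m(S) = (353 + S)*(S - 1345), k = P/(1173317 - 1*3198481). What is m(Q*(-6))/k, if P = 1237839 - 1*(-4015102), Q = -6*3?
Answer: 1154863947148/5252941 ≈ 2.1985e+5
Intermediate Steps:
Q = -18
P = 5252941 (P = 1237839 + 4015102 = 5252941)
k = -5252941/2025164 (k = 5252941/(1173317 - 1*3198481) = 5252941/(1173317 - 3198481) = 5252941/(-2025164) = 5252941*(-1/2025164) = -5252941/2025164 ≈ -2.5938)
m(S) = (-1345 + S)*(353 + S) (m(S) = (353 + S)*(-1345 + S) = (-1345 + S)*(353 + S))
m(Q*(-6))/k = (-474785 + (-18*(-6))² - (-17856)*(-6))/(-5252941/2025164) = (-474785 + 108² - 992*108)*(-2025164/5252941) = (-474785 + 11664 - 107136)*(-2025164/5252941) = -570257*(-2025164/5252941) = 1154863947148/5252941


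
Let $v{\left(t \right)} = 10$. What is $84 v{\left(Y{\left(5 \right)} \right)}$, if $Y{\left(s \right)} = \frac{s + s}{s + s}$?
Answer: $840$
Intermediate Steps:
$Y{\left(s \right)} = 1$ ($Y{\left(s \right)} = \frac{2 s}{2 s} = 2 s \frac{1}{2 s} = 1$)
$84 v{\left(Y{\left(5 \right)} \right)} = 84 \cdot 10 = 840$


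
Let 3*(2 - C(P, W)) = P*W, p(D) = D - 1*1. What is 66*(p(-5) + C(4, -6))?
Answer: 264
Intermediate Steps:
p(D) = -1 + D (p(D) = D - 1 = -1 + D)
C(P, W) = 2 - P*W/3
66*(p(-5) + C(4, -6)) = 66*((-1 - 5) + (2 - ⅓*4*(-6))) = 66*(-6 + (2 + 8)) = 66*(-6 + 10) = 66*4 = 264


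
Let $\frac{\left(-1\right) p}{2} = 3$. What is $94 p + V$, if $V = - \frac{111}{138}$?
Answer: $- \frac{25981}{46} \approx -564.8$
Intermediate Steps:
$p = -6$ ($p = \left(-2\right) 3 = -6$)
$V = - \frac{37}{46}$ ($V = \left(-111\right) \frac{1}{138} = - \frac{37}{46} \approx -0.80435$)
$94 p + V = 94 \left(-6\right) - \frac{37}{46} = -564 - \frac{37}{46} = - \frac{25981}{46}$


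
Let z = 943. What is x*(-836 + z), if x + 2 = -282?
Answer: -30388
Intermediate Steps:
x = -284 (x = -2 - 282 = -284)
x*(-836 + z) = -284*(-836 + 943) = -284*107 = -30388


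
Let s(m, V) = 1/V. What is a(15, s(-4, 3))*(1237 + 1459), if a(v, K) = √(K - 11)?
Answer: 10784*I*√6/3 ≈ 8805.1*I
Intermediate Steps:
a(v, K) = √(-11 + K)
a(15, s(-4, 3))*(1237 + 1459) = √(-11 + 1/3)*(1237 + 1459) = √(-11 + ⅓)*2696 = √(-32/3)*2696 = (4*I*√6/3)*2696 = 10784*I*√6/3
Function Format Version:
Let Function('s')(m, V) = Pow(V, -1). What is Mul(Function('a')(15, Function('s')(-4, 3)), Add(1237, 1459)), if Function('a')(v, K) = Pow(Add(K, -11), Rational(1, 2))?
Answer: Mul(Rational(10784, 3), I, Pow(6, Rational(1, 2))) ≈ Mul(8805.1, I)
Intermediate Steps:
Function('a')(v, K) = Pow(Add(-11, K), Rational(1, 2))
Mul(Function('a')(15, Function('s')(-4, 3)), Add(1237, 1459)) = Mul(Pow(Add(-11, Pow(3, -1)), Rational(1, 2)), Add(1237, 1459)) = Mul(Pow(Add(-11, Rational(1, 3)), Rational(1, 2)), 2696) = Mul(Pow(Rational(-32, 3), Rational(1, 2)), 2696) = Mul(Mul(Rational(4, 3), I, Pow(6, Rational(1, 2))), 2696) = Mul(Rational(10784, 3), I, Pow(6, Rational(1, 2)))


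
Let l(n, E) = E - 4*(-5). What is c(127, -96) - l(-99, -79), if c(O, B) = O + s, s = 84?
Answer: 270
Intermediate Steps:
c(O, B) = 84 + O (c(O, B) = O + 84 = 84 + O)
l(n, E) = 20 + E (l(n, E) = E + 20 = 20 + E)
c(127, -96) - l(-99, -79) = (84 + 127) - (20 - 79) = 211 - 1*(-59) = 211 + 59 = 270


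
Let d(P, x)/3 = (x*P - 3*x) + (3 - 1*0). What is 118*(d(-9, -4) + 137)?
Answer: 34220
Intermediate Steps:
d(P, x) = 9 - 9*x + 3*P*x (d(P, x) = 3*((x*P - 3*x) + (3 - 1*0)) = 3*((P*x - 3*x) + (3 + 0)) = 3*((-3*x + P*x) + 3) = 3*(3 - 3*x + P*x) = 9 - 9*x + 3*P*x)
118*(d(-9, -4) + 137) = 118*((9 - 9*(-4) + 3*(-9)*(-4)) + 137) = 118*((9 + 36 + 108) + 137) = 118*(153 + 137) = 118*290 = 34220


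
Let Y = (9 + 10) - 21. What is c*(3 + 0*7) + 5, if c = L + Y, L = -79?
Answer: -238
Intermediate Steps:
Y = -2 (Y = 19 - 21 = -2)
c = -81 (c = -79 - 2 = -81)
c*(3 + 0*7) + 5 = -81*(3 + 0*7) + 5 = -81*(3 + 0) + 5 = -81*3 + 5 = -243 + 5 = -238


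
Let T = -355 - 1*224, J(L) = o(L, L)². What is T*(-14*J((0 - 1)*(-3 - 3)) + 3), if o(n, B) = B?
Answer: 290079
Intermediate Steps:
J(L) = L²
T = -579 (T = -355 - 224 = -579)
T*(-14*J((0 - 1)*(-3 - 3)) + 3) = -579*(-14*(0 - 1)²*(-3 - 3)² + 3) = -579*(-14*(-1*(-6))² + 3) = -579*(-14*6² + 3) = -579*(-14*36 + 3) = -579*(-504 + 3) = -579*(-501) = 290079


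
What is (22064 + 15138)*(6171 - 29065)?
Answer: -851702588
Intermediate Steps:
(22064 + 15138)*(6171 - 29065) = 37202*(-22894) = -851702588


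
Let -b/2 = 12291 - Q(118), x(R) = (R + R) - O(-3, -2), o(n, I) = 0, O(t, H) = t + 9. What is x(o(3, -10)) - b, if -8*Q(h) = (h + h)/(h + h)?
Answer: 98305/4 ≈ 24576.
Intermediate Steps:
O(t, H) = 9 + t
Q(h) = -⅛ (Q(h) = -(h + h)/(8*(h + h)) = -2*h/(8*(2*h)) = -2*h*1/(2*h)/8 = -⅛*1 = -⅛)
x(R) = -6 + 2*R (x(R) = (R + R) - (9 - 3) = 2*R - 1*6 = 2*R - 6 = -6 + 2*R)
b = -98329/4 (b = -2*(12291 - 1*(-⅛)) = -2*(12291 + ⅛) = -2*98329/8 = -98329/4 ≈ -24582.)
x(o(3, -10)) - b = (-6 + 2*0) - 1*(-98329/4) = (-6 + 0) + 98329/4 = -6 + 98329/4 = 98305/4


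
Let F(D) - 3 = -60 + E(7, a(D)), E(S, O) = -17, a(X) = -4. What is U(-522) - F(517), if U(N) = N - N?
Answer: 74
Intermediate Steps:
U(N) = 0
F(D) = -74 (F(D) = 3 + (-60 - 17) = 3 - 77 = -74)
U(-522) - F(517) = 0 - 1*(-74) = 0 + 74 = 74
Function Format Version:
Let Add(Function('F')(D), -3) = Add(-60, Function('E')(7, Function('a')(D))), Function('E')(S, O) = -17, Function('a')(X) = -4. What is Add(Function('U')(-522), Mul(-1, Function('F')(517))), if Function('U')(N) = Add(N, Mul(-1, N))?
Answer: 74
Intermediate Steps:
Function('U')(N) = 0
Function('F')(D) = -74 (Function('F')(D) = Add(3, Add(-60, -17)) = Add(3, -77) = -74)
Add(Function('U')(-522), Mul(-1, Function('F')(517))) = Add(0, Mul(-1, -74)) = Add(0, 74) = 74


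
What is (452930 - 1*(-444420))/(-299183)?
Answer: -897350/299183 ≈ -2.9993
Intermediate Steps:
(452930 - 1*(-444420))/(-299183) = (452930 + 444420)*(-1/299183) = 897350*(-1/299183) = -897350/299183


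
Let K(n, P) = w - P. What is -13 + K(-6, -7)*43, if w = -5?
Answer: 73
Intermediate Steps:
K(n, P) = -5 - P
-13 + K(-6, -7)*43 = -13 + (-5 - 1*(-7))*43 = -13 + (-5 + 7)*43 = -13 + 2*43 = -13 + 86 = 73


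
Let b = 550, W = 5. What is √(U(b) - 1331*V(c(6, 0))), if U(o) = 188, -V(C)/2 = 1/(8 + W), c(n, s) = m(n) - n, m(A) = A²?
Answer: √66378/13 ≈ 19.818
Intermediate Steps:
c(n, s) = n² - n
V(C) = -2/13 (V(C) = -2/(8 + 5) = -2/13)
√(U(b) - 1331*V(c(6, 0))) = √(188 - 1331*(-2/13)) = √(188 + 2662/13) = √(5106/13) = √66378/13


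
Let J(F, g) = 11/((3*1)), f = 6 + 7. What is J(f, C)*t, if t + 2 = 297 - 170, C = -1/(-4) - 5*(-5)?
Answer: 1375/3 ≈ 458.33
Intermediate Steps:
C = 101/4 (C = -1*(-¼) + 25 = ¼ + 25 = 101/4 ≈ 25.250)
t = 125 (t = -2 + (297 - 170) = -2 + 127 = 125)
f = 13
J(F, g) = 11/3
J(f, C)*t = (11/3)*125 = 1375/3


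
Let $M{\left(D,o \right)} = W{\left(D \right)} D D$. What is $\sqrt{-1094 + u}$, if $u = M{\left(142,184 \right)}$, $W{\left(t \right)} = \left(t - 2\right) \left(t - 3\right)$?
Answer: $\sqrt{392390346} \approx 19809.0$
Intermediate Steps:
$W{\left(t \right)} = \left(-3 + t\right) \left(-2 + t\right)$ ($W{\left(t \right)} = \left(-2 + t\right) \left(-3 + t\right) = \left(-3 + t\right) \left(-2 + t\right)$)
$M{\left(D,o \right)} = D^{2} \left(6 + D^{2} - 5 D\right)$ ($M{\left(D,o \right)} = \left(6 + D^{2} - 5 D\right) D D = D \left(6 + D^{2} - 5 D\right) D = D^{2} \left(6 + D^{2} - 5 D\right)$)
$u = 392391440$ ($u = 142^{2} \left(6 + 142^{2} - 710\right) = 20164 \left(6 + 20164 - 710\right) = 20164 \cdot 19460 = 392391440$)
$\sqrt{-1094 + u} = \sqrt{-1094 + 392391440} = \sqrt{392390346}$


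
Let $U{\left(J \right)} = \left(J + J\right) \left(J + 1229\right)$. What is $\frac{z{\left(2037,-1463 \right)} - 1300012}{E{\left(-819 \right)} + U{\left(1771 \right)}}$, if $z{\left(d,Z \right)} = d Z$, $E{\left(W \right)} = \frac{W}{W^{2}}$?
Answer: $- \frac{3505437117}{8702693999} \approx -0.4028$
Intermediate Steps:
$E{\left(W \right)} = \frac{1}{W}$ ($E{\left(W \right)} = \frac{W}{W^{2}} = \frac{1}{W}$)
$U{\left(J \right)} = 2 J \left(1229 + J\right)$
$z{\left(d,Z \right)} = Z d$
$\frac{z{\left(2037,-1463 \right)} - 1300012}{E{\left(-819 \right)} + U{\left(1771 \right)}} = \frac{\left(-1463\right) 2037 - 1300012}{\frac{1}{-819} + 2 \cdot 1771 \left(1229 + 1771\right)} = \frac{-2980131 - 1300012}{- \frac{1}{819} + 2 \cdot 1771 \cdot 3000} = - \frac{4280143}{- \frac{1}{819} + 10626000} = - \frac{4280143}{\frac{8702693999}{819}} = \left(-4280143\right) \frac{819}{8702693999} = - \frac{3505437117}{8702693999}$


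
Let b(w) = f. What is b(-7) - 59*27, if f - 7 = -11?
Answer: -1597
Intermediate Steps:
f = -4 (f = 7 - 11 = -4)
b(w) = -4
b(-7) - 59*27 = -4 - 59*27 = -4 - 1593 = -1597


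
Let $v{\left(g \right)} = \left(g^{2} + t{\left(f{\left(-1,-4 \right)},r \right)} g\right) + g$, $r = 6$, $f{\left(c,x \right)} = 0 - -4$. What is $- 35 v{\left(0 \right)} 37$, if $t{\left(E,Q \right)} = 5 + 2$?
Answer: $0$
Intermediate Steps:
$f{\left(c,x \right)} = 4$ ($f{\left(c,x \right)} = 0 + 4 = 4$)
$t{\left(E,Q \right)} = 7$
$v{\left(g \right)} = g^{2} + 8 g$ ($v{\left(g \right)} = \left(g^{2} + 7 g\right) + g = g^{2} + 8 g$)
$- 35 v{\left(0 \right)} 37 = - 35 \cdot 0 \left(8 + 0\right) 37 = - 35 \cdot 0 \cdot 8 \cdot 37 = \left(-35\right) 0 \cdot 37 = 0 \cdot 37 = 0$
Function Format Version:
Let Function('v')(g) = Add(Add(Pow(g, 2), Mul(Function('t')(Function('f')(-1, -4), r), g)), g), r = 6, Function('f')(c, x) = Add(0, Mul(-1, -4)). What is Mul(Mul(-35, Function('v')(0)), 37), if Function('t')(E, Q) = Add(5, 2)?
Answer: 0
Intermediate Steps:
Function('f')(c, x) = 4 (Function('f')(c, x) = Add(0, 4) = 4)
Function('t')(E, Q) = 7
Function('v')(g) = Add(Pow(g, 2), Mul(8, g)) (Function('v')(g) = Add(Add(Pow(g, 2), Mul(7, g)), g) = Add(Pow(g, 2), Mul(8, g)))
Mul(Mul(-35, Function('v')(0)), 37) = Mul(Mul(-35, Mul(0, Add(8, 0))), 37) = Mul(Mul(-35, Mul(0, 8)), 37) = Mul(Mul(-35, 0), 37) = Mul(0, 37) = 0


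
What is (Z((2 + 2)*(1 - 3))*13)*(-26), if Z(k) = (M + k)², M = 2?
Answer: -12168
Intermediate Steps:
Z(k) = (2 + k)²
(Z((2 + 2)*(1 - 3))*13)*(-26) = ((2 + (2 + 2)*(1 - 3))²*13)*(-26) = ((2 + 4*(-2))²*13)*(-26) = ((2 - 8)²*13)*(-26) = ((-6)²*13)*(-26) = (36*13)*(-26) = 468*(-26) = -12168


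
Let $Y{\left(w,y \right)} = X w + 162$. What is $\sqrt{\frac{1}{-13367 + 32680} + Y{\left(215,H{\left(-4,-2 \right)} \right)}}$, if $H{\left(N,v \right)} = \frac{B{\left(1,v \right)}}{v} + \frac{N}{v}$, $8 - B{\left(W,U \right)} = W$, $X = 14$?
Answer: $\frac{\sqrt{1183130544981}}{19313} \approx 56.32$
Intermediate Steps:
$B{\left(W,U \right)} = 8 - W$
$H{\left(N,v \right)} = \frac{7}{v} + \frac{N}{v}$ ($H{\left(N,v \right)} = \frac{8 - 1}{v} + \frac{N}{v} = \frac{7}{v} + \frac{N}{v}$)
$Y{\left(w,y \right)} = 162 + 14 w$ ($Y{\left(w,y \right)} = 14 w + 162 = 162 + 14 w$)
$\sqrt{\frac{1}{-13367 + 32680} + Y{\left(215,H{\left(-4,-2 \right)} \right)}} = \sqrt{\frac{1}{-13367 + 32680} + \left(162 + 14 \cdot 215\right)} = \sqrt{\frac{1}{19313} + \left(162 + 3010\right)} = \sqrt{\frac{1}{19313} + 3172} = \sqrt{\frac{61260837}{19313}} = \frac{\sqrt{1183130544981}}{19313}$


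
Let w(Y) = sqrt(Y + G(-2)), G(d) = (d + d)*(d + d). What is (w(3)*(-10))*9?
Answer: -90*sqrt(19) ≈ -392.30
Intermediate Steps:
G(d) = 4*d**2 (G(d) = (2*d)*(2*d) = 4*d**2)
w(Y) = sqrt(16 + Y) (w(Y) = sqrt(Y + 4*(-2)**2) = sqrt(Y + 4*4) = sqrt(Y + 16) = sqrt(16 + Y))
(w(3)*(-10))*9 = (sqrt(16 + 3)*(-10))*9 = (sqrt(19)*(-10))*9 = -10*sqrt(19)*9 = -90*sqrt(19)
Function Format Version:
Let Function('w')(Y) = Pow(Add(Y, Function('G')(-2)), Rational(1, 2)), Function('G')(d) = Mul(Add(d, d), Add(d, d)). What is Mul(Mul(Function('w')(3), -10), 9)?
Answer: Mul(-90, Pow(19, Rational(1, 2))) ≈ -392.30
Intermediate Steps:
Function('G')(d) = Mul(4, Pow(d, 2)) (Function('G')(d) = Mul(Mul(2, d), Mul(2, d)) = Mul(4, Pow(d, 2)))
Function('w')(Y) = Pow(Add(16, Y), Rational(1, 2)) (Function('w')(Y) = Pow(Add(Y, Mul(4, Pow(-2, 2))), Rational(1, 2)) = Pow(Add(Y, Mul(4, 4)), Rational(1, 2)) = Pow(Add(Y, 16), Rational(1, 2)) = Pow(Add(16, Y), Rational(1, 2)))
Mul(Mul(Function('w')(3), -10), 9) = Mul(Mul(Pow(Add(16, 3), Rational(1, 2)), -10), 9) = Mul(Mul(Pow(19, Rational(1, 2)), -10), 9) = Mul(Mul(-10, Pow(19, Rational(1, 2))), 9) = Mul(-90, Pow(19, Rational(1, 2)))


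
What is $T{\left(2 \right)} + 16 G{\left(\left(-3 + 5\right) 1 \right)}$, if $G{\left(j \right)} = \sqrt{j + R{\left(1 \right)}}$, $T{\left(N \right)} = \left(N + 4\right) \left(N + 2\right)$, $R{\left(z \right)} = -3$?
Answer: $24 + 16 i \approx 24.0 + 16.0 i$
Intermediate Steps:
$T{\left(N \right)} = \left(2 + N\right) \left(4 + N\right)$ ($T{\left(N \right)} = \left(4 + N\right) \left(2 + N\right) = \left(2 + N\right) \left(4 + N\right)$)
$G{\left(j \right)} = \sqrt{-3 + j}$ ($G{\left(j \right)} = \sqrt{j - 3} = \sqrt{-3 + j}$)
$T{\left(2 \right)} + 16 G{\left(\left(-3 + 5\right) 1 \right)} = \left(8 + 2^{2} + 6 \cdot 2\right) + 16 \sqrt{-3 + \left(-3 + 5\right) 1} = \left(8 + 4 + 12\right) + 16 \sqrt{-3 + 2 \cdot 1} = 24 + 16 \sqrt{-3 + 2} = 24 + 16 \sqrt{-1} = 24 + 16 i$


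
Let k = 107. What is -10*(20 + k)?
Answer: -1270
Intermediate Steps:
-10*(20 + k) = -10*(20 + 107) = -10*127 = -1270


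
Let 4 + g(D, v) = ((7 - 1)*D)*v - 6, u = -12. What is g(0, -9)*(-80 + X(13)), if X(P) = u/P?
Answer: 10520/13 ≈ 809.23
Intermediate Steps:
g(D, v) = -10 + 6*D*v (g(D, v) = -4 + (((7 - 1)*D)*v - 6) = -4 + ((6*D)*v - 6) = -4 + (6*D*v - 6) = -4 + (-6 + 6*D*v) = -10 + 6*D*v)
X(P) = -12/P
g(0, -9)*(-80 + X(13)) = (-10 + 6*0*(-9))*(-80 - 12/13) = (-10 + 0)*(-80 - 12*1/13) = -10*(-80 - 12/13) = -10*(-1052/13) = 10520/13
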